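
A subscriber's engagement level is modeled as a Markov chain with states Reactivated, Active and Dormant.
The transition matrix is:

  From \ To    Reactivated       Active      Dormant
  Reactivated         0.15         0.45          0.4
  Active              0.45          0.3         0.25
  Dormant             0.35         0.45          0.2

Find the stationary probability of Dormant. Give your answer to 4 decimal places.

Let the stationary distribution be π with π = πP and π_1 + π_2 + π_3 = 1.
π_1 = 0.15·π_1 + 0.45·π_2 + 0.35·π_3
π_2 = 0.45·π_1 + 0.3·π_2 + 0.45·π_3
Solving with the normalization constraint gives π = (0.3243, 0.3913, 0.2844).
So the stationary probability of Dormant is 0.2844.

0.2844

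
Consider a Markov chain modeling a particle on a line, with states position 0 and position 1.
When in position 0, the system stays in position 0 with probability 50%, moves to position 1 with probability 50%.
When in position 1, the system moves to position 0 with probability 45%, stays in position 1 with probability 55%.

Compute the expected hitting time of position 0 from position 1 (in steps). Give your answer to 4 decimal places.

2.2222

Let t(s) be the expected number of steps to first reach position 0 from state s, with t(position 0) = 0. Conditioning on the first step:
t(position 1) = 1 + 0.55·t(position 1)
Solving: t(position 1) = 2.2222.
Expected steps from position 1 to position 0: 2.2222.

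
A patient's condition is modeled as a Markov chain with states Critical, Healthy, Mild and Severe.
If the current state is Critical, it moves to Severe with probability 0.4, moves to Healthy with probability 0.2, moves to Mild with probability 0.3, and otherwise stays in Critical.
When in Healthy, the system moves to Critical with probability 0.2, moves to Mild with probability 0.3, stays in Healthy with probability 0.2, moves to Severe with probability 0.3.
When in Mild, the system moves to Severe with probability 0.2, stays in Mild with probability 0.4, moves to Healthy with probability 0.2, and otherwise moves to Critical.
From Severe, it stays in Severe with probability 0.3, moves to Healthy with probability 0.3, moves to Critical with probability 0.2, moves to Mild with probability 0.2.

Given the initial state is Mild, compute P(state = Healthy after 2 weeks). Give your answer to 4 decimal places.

0.2200

Propagate the distribution vector 2 weeks from Mild.
After 0 weeks: (0.0000, 0.0000, 1.0000, 0.0000)
After 1 week: (0.2000, 0.2000, 0.4000, 0.2000)
After 2 weeks: (0.1800, 0.2200, 0.3200, 0.2800)
P(in Healthy after 2 weeks) = 0.2200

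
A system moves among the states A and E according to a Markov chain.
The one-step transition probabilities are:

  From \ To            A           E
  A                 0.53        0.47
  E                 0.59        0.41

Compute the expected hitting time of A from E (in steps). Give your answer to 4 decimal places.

Let t(s) be the expected number of steps to first reach A from state s, with t(A) = 0. Conditioning on the first step:
t(E) = 1 + 0.41·t(E)
Solving: t(E) = 1.6949.
Expected steps from E to A: 1.6949.

1.6949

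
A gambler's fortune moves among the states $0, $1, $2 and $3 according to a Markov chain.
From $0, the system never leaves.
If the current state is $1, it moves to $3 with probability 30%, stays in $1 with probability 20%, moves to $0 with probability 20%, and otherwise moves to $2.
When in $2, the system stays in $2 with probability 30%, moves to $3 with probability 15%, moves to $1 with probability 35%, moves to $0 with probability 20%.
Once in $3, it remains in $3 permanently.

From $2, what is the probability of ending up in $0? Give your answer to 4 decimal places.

Let h(s) be the probability of absorption at $0 starting from transient state s. Then h($0) = 1 and h($3) = 0. By first-step analysis:
h($1) = 0.2·1 + 0.2·h($1) + 0.3·h($2) + 0.3·0
h($2) = 0.2·1 + 0.35·h($1) + 0.3·h($2) + 0.15·0
Solving: h($1) = 0.4396, h($2) = 0.5055.
Starting from $2, the probability is 0.5055.

0.5055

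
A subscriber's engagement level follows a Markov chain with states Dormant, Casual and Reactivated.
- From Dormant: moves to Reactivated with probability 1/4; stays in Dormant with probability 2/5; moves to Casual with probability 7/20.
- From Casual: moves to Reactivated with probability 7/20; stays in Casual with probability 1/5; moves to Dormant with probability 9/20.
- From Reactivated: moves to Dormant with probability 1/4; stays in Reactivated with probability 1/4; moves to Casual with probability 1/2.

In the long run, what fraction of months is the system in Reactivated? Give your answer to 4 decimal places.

0.2841

Let the stationary distribution be π with π = πP and π_1 + π_2 + π_3 = 1.
π_1 = 0.4·π_1 + 0.45·π_2 + 0.25·π_3
π_2 = 0.35·π_1 + 0.2·π_2 + 0.5·π_3
Solving with the normalization constraint gives π = (0.3744, 0.3414, 0.2841).
So the stationary probability of Reactivated is 0.2841.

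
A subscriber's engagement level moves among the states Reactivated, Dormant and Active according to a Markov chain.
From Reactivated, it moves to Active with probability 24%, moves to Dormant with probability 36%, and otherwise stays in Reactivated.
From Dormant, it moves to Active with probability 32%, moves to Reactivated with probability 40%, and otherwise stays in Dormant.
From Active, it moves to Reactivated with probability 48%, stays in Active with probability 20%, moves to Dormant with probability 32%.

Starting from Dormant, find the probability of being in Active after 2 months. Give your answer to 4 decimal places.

Sum over the intermediate state after 1 month:
P = P(Dormant→Reactivated)·P(Reactivated→Active) + P(Dormant→Dormant)·P(Dormant→Active) + P(Dormant→Active)·P(Active→Active)
  = 0.4×0.24 + 0.28×0.32 + 0.32×0.2
  = 0.0960 + 0.0896 + 0.0640 = 0.2496

0.2496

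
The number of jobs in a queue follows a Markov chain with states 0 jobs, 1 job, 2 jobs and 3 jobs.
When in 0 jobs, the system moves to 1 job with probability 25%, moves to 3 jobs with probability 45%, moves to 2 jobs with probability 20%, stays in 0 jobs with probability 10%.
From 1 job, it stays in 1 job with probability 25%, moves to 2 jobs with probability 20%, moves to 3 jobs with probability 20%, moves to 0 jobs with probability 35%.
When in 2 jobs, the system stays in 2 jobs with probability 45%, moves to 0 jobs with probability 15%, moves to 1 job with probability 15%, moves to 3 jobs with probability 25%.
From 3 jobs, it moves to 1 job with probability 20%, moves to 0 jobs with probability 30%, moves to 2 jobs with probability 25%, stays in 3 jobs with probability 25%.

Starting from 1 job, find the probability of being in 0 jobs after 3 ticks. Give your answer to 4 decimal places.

Propagate the distribution vector 3 ticks from 1 job.
After 0 ticks: (0.0000, 1.0000, 0.0000, 0.0000)
After 1 tick: (0.3500, 0.2500, 0.2000, 0.2000)
After 2 ticks: (0.2125, 0.2200, 0.2600, 0.3075)
After 3 ticks: (0.2295, 0.2086, 0.2804, 0.2815)
P(in 0 jobs after 3 ticks) = 0.2295

0.2295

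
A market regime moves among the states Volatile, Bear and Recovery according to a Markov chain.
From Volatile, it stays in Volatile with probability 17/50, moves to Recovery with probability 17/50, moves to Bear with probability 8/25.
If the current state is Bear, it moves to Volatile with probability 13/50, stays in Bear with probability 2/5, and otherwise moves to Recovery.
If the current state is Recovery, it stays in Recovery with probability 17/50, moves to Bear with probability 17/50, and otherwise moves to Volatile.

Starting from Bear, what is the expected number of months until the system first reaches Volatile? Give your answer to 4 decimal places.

3.5663

Let t(s) be the expected number of months to first reach Volatile from state s, with t(Volatile) = 0. Conditioning on the first month:
t(Bear) = 1 + 0.4·t(Bear) + 0.34·t(Recovery)
t(Recovery) = 1 + 0.34·t(Bear) + 0.34·t(Recovery)
Solving: t(Bear) = 3.5663, t(Recovery) = 3.3524.
Expected months from Bear to Volatile: 3.5663.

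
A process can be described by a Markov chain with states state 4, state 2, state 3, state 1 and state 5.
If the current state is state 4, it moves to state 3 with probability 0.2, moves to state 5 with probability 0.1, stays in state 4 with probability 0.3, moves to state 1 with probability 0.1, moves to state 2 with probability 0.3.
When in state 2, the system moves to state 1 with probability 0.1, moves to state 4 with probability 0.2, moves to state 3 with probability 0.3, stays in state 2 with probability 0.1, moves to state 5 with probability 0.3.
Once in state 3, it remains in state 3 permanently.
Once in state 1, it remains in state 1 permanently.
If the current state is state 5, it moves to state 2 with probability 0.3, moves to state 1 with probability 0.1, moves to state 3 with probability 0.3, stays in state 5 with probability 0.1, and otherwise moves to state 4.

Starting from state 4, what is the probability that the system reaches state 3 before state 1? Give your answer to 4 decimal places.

0.7059

Let h(s) be the probability of absorption at state 3 starting from transient state s. Then h(state 3) = 1 and h(state 1) = 0. By first-step analysis:
h(state 4) = 0.3·h(state 4) + 0.3·h(state 2) + 0.2·1 + 0.1·0 + 0.1·h(state 5)
h(state 2) = 0.2·h(state 4) + 0.1·h(state 2) + 0.3·1 + 0.1·0 + 0.3·h(state 5)
h(state 5) = 0.2·h(state 4) + 0.3·h(state 2) + 0.3·1 + 0.1·0 + 0.1·h(state 5)
Solving: h(state 4) = 0.7059, h(state 2) = 0.7353, h(state 5) = 0.7353.
Starting from state 4, the probability is 0.7059.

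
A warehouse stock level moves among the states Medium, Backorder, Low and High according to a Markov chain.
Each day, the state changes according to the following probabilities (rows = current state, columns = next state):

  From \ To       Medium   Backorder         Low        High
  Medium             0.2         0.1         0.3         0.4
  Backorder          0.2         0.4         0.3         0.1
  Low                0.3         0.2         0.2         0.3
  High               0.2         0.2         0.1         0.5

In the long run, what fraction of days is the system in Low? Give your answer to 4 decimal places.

Let the stationary distribution be π with π = πP and π_1 + π_2 + π_3 + π_4 = 1.
π_1 = 0.2·π_1 + 0.2·π_2 + 0.3·π_3 + 0.2·π_4
π_2 = 0.1·π_1 + 0.4·π_2 + 0.2·π_3 + 0.2·π_4
π_3 = 0.3·π_1 + 0.3·π_2 + 0.2·π_3 + 0.1·π_4
Solving with the normalization constraint gives π = (0.2210, 0.2224, 0.2096, 0.3470).
So the stationary probability of Low is 0.2096.

0.2096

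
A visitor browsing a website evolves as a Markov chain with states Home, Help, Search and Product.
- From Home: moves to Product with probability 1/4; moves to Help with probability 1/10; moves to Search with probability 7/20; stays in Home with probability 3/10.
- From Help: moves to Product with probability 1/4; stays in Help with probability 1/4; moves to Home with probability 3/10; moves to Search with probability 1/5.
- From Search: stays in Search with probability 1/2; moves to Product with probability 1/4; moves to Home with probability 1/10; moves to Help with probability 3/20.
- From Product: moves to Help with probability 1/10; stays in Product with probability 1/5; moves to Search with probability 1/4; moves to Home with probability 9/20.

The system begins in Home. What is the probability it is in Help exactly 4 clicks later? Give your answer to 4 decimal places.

0.1387

Propagate the distribution vector 4 clicks from Home.
After 0 clicks: (1.0000, 0.0000, 0.0000, 0.0000)
After 1 click: (0.3000, 0.1000, 0.3500, 0.2500)
After 2 clicks: (0.2675, 0.1325, 0.3625, 0.2375)
After 3 clicks: (0.2631, 0.1380, 0.3608, 0.2381)
After 4 clicks: (0.2636, 0.1387, 0.3596, 0.2381)
P(in Help after 4 clicks) = 0.1387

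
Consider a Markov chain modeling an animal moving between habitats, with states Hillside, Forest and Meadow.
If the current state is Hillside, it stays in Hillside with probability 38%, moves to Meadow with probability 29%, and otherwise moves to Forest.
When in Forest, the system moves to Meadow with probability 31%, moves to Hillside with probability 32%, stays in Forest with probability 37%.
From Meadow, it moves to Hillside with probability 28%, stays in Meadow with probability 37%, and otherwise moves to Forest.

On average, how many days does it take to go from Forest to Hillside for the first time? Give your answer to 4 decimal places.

3.2594

Let t(s) be the expected number of days to first reach Hillside from state s, with t(Hillside) = 0. Conditioning on the first day:
t(Forest) = 1 + 0.37·t(Forest) + 0.31·t(Meadow)
t(Meadow) = 1 + 0.35·t(Forest) + 0.37·t(Meadow)
Solving: t(Forest) = 3.2594, t(Meadow) = 3.3981.
Expected days from Forest to Hillside: 3.2594.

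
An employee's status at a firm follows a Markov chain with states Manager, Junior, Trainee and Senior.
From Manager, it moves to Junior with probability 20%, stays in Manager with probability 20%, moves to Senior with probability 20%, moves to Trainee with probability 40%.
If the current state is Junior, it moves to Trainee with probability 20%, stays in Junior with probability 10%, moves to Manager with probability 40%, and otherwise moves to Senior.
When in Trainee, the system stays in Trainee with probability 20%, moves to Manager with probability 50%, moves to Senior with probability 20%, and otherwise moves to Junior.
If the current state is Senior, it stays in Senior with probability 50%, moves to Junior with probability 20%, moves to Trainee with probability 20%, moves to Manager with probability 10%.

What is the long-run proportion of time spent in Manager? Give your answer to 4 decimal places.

Let the stationary distribution be π with π = πP and π_1 + π_2 + π_3 + π_4 = 1.
π_1 = 0.2·π_1 + 0.4·π_2 + 0.5·π_3 + 0.1·π_4
π_2 = 0.2·π_1 + 0.1·π_2 + 0.1·π_3 + 0.2·π_4
π_3 = 0.4·π_1 + 0.2·π_2 + 0.2·π_3 + 0.2·π_4
Solving with the normalization constraint gives π = (0.2775, 0.1586, 0.2555, 0.3084).
So the stationary probability of Manager is 0.2775.

0.2775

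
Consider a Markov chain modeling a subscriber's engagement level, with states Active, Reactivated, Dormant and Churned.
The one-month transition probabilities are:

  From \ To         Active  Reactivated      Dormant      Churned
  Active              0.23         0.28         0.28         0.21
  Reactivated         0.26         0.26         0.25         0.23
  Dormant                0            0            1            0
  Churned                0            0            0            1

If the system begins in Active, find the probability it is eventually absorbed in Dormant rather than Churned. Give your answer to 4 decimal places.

Let h(s) be the probability of absorption at Dormant starting from transient state s. Then h(Dormant) = 1 and h(Churned) = 0. By first-step analysis:
h(Active) = 0.23·h(Active) + 0.28·h(Reactivated) + 0.28·1 + 0.21·0
h(Reactivated) = 0.26·h(Active) + 0.26·h(Reactivated) + 0.25·1 + 0.23·0
Solving: h(Active) = 0.5577, h(Reactivated) = 0.5338.
Starting from Active, the probability is 0.5577.

0.5577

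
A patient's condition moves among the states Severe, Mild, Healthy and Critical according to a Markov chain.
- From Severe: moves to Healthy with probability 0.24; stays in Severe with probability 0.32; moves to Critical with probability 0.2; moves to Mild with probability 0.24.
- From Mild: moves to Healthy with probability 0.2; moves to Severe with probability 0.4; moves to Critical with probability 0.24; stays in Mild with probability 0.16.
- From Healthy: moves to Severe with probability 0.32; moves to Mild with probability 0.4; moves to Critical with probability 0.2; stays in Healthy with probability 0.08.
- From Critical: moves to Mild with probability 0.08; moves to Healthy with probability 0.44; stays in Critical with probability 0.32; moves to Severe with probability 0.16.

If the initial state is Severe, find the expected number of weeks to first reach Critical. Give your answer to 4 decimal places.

4.7605

Let t(s) be the expected number of weeks to first reach Critical from state s, with t(Critical) = 0. Conditioning on the first week:
t(Severe) = 1 + 0.32·t(Severe) + 0.24·t(Mild) + 0.24·t(Healthy)
t(Mild) = 1 + 0.4·t(Severe) + 0.16·t(Mild) + 0.2·t(Healthy)
t(Healthy) = 1 + 0.32·t(Severe) + 0.4·t(Mild) + 0.08·t(Healthy)
Solving: t(Severe) = 4.7605, t(Mild) = 4.5850, t(Healthy) = 4.7363.
Expected weeks from Severe to Critical: 4.7605.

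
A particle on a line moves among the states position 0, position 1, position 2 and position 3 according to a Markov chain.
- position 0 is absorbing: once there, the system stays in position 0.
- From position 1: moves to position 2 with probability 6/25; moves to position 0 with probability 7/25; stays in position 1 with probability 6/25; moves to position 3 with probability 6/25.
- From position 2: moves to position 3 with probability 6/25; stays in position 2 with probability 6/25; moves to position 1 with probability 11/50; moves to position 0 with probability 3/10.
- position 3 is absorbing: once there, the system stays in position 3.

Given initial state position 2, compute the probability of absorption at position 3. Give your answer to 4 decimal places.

0.4482

Let h(s) be the probability of absorption at position 3 starting from transient state s. Then h(position 3) = 1 and h(position 0) = 0. By first-step analysis:
h(position 1) = 0.28·0 + 0.24·h(position 1) + 0.24·h(position 2) + 0.24·1
h(position 2) = 0.3·0 + 0.22·h(position 1) + 0.24·h(position 2) + 0.24·1
Solving: h(position 1) = 0.4573, h(position 2) = 0.4482.
Starting from position 2, the probability is 0.4482.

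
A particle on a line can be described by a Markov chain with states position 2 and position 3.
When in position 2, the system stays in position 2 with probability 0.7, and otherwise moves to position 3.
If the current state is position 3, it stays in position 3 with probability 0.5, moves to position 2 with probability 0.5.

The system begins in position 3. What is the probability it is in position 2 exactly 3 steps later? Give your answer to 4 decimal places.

Propagate the distribution vector 3 steps from position 3.
After 0 steps: (0.0000, 1.0000)
After 1 step: (0.5000, 0.5000)
After 2 steps: (0.6000, 0.4000)
After 3 steps: (0.6200, 0.3800)
P(in position 2 after 3 steps) = 0.6200

0.6200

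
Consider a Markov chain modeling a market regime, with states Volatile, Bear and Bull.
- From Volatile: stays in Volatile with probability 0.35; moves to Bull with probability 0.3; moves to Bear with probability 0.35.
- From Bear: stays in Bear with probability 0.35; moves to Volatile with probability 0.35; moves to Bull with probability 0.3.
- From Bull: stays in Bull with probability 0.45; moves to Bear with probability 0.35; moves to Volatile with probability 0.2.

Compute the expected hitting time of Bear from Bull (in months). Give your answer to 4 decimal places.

Let t(s) be the expected number of months to first reach Bear from state s, with t(Bear) = 0. Conditioning on the first month:
t(Volatile) = 1 + 0.35·t(Volatile) + 0.3·t(Bull)
t(Bull) = 1 + 0.2·t(Volatile) + 0.45·t(Bull)
Solving: t(Volatile) = 2.8571, t(Bull) = 2.8571.
Expected months from Bull to Bear: 2.8571.

2.8571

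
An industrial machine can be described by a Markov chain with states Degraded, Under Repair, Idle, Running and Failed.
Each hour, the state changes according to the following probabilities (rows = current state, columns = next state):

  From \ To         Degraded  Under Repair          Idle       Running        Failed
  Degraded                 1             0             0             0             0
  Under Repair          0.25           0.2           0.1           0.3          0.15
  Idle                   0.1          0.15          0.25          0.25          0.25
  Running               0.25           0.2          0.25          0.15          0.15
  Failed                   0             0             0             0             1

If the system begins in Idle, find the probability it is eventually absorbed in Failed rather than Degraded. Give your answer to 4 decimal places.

Let h(s) be the probability of absorption at Failed starting from transient state s. Then h(Failed) = 1 and h(Degraded) = 0. By first-step analysis:
h(Under Repair) = 0.25·0 + 0.2·h(Under Repair) + 0.1·h(Idle) + 0.3·h(Running) + 0.15·1
h(Idle) = 0.1·0 + 0.15·h(Under Repair) + 0.25·h(Idle) + 0.25·h(Running) + 0.25·1
h(Running) = 0.25·0 + 0.2·h(Under Repair) + 0.25·h(Idle) + 0.15·h(Running) + 0.15·1
Solving: h(Under Repair) = 0.4242, h(Idle) = 0.5657, h(Running) = 0.4427.
Starting from Idle, the probability is 0.5657.

0.5657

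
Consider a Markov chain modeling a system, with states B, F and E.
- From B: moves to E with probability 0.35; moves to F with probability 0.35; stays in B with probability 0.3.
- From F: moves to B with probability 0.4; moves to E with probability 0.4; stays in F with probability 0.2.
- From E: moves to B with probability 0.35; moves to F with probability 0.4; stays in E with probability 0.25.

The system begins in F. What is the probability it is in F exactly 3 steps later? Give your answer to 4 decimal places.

0.3150

Propagate the distribution vector 3 steps from F.
After 0 steps: (0.0000, 1.0000, 0.0000)
After 1 step: (0.4000, 0.2000, 0.4000)
After 2 steps: (0.3400, 0.3400, 0.3200)
After 3 steps: (0.3500, 0.3150, 0.3350)
P(in F after 3 steps) = 0.3150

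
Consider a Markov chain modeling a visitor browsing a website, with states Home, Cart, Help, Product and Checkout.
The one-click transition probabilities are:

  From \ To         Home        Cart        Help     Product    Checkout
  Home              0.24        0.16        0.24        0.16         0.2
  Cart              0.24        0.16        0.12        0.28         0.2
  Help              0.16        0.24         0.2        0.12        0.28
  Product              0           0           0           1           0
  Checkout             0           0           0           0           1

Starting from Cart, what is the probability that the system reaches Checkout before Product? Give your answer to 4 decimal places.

0.4837

Let h(s) be the probability of absorption at Checkout starting from transient state s. Then h(Checkout) = 1 and h(Product) = 0. By first-step analysis:
h(Home) = 0.24·h(Home) + 0.16·h(Cart) + 0.24·h(Help) + 0.16·0 + 0.2·1
h(Cart) = 0.24·h(Home) + 0.16·h(Cart) + 0.12·h(Help) + 0.28·0 + 0.2·1
h(Help) = 0.16·h(Home) + 0.24·h(Cart) + 0.2·h(Help) + 0.12·0 + 0.28·1
Solving: h(Home) = 0.5565, h(Cart) = 0.4837, h(Help) = 0.6064.
Starting from Cart, the probability is 0.4837.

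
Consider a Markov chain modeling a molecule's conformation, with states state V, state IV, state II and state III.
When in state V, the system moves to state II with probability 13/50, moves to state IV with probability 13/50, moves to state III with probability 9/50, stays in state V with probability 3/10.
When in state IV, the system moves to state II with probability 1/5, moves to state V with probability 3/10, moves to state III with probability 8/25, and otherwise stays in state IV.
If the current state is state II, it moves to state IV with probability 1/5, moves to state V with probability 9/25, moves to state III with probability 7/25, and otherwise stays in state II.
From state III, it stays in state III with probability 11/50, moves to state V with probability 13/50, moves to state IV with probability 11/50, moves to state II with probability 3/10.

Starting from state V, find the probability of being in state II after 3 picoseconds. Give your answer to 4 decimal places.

Propagate the distribution vector 3 picoseconds from state V.
After 0 picoseconds: (1.0000, 0.0000, 0.0000, 0.0000)
After 1 picosecond: (0.3000, 0.2600, 0.2600, 0.1800)
After 2 picoseconds: (0.3084, 0.2164, 0.2256, 0.2496)
After 3 picoseconds: (0.3036, 0.2192, 0.2344, 0.2428)
P(in state II after 3 picoseconds) = 0.2344

0.2344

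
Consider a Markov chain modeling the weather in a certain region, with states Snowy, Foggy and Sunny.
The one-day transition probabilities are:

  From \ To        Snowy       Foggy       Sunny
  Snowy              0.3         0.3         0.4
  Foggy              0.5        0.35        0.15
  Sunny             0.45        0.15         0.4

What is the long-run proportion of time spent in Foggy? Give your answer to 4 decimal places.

0.2630

Let the stationary distribution be π with π = πP and π_1 + π_2 + π_3 = 1.
π_1 = 0.3·π_1 + 0.5·π_2 + 0.45·π_3
π_2 = 0.3·π_1 + 0.35·π_2 + 0.15·π_3
Solving with the normalization constraint gives π = (0.4027, 0.2630, 0.3342).
So the stationary probability of Foggy is 0.2630.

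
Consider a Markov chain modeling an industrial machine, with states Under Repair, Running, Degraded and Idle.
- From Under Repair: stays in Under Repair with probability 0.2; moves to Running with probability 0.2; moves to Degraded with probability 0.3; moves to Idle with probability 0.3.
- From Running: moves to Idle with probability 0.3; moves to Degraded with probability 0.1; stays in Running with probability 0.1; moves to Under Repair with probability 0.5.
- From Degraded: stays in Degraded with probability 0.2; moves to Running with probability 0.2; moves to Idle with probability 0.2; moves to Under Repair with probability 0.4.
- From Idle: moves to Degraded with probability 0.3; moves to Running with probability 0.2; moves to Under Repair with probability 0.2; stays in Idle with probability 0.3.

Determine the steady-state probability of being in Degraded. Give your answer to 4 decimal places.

0.2397

Let the stationary distribution be π with π = πP and π_1 + π_2 + π_3 + π_4 = 1.
π_1 = 0.2·π_1 + 0.5·π_2 + 0.4·π_3 + 0.2·π_4
π_2 = 0.2·π_1 + 0.1·π_2 + 0.2·π_3 + 0.2·π_4
π_3 = 0.3·π_1 + 0.1·π_2 + 0.2·π_3 + 0.3·π_4
Solving with the normalization constraint gives π = (0.3025, 0.1818, 0.2397, 0.2760).
So the stationary probability of Degraded is 0.2397.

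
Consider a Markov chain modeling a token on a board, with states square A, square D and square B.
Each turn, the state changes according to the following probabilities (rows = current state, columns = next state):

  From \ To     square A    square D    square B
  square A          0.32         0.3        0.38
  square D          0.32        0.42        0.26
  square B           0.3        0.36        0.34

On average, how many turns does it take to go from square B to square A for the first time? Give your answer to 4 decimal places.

3.2503

Let t(s) be the expected number of turns to first reach square A from state s, with t(square A) = 0. Conditioning on the first turn:
t(square D) = 1 + 0.42·t(square D) + 0.26·t(square B)
t(square B) = 1 + 0.36·t(square D) + 0.34·t(square B)
Solving: t(square D) = 3.1812, t(square B) = 3.2503.
Expected turns from square B to square A: 3.2503.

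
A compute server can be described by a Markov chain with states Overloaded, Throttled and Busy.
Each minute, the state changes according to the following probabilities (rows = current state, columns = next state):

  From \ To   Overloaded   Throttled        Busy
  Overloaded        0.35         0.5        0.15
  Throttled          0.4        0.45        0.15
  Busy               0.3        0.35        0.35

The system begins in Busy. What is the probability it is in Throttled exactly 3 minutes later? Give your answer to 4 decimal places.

Propagate the distribution vector 3 minutes from Busy.
After 0 minutes: (0.0000, 0.0000, 1.0000)
After 1 minute: (0.3000, 0.3500, 0.3500)
After 2 minutes: (0.3500, 0.4300, 0.2200)
After 3 minutes: (0.3605, 0.4455, 0.1940)
P(in Throttled after 3 minutes) = 0.4455

0.4455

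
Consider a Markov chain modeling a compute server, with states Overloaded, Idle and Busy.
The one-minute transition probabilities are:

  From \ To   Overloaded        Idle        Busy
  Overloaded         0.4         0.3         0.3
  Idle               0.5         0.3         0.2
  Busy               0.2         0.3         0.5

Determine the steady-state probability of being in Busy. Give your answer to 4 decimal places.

Let the stationary distribution be π with π = πP and π_1 + π_2 + π_3 = 1.
π_1 = 0.4·π_1 + 0.5·π_2 + 0.2·π_3
π_2 = 0.3·π_1 + 0.3·π_2 + 0.3·π_3
Solving with the normalization constraint gives π = (0.3625, 0.3000, 0.3375).
So the stationary probability of Busy is 0.3375.

0.3375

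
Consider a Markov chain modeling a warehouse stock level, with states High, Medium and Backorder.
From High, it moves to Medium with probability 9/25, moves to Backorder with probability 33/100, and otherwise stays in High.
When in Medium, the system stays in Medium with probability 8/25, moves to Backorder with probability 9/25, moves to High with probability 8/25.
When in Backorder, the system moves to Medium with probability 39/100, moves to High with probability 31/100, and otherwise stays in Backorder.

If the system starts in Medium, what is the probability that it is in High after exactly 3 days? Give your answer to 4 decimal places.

0.3136

Propagate the distribution vector 3 days from Medium.
After 0 days: (0.0000, 1.0000, 0.0000)
After 1 day: (0.3200, 0.3200, 0.3600)
After 2 days: (0.3132, 0.3580, 0.3288)
After 3 days: (0.3136, 0.3555, 0.3309)
P(in High after 3 days) = 0.3136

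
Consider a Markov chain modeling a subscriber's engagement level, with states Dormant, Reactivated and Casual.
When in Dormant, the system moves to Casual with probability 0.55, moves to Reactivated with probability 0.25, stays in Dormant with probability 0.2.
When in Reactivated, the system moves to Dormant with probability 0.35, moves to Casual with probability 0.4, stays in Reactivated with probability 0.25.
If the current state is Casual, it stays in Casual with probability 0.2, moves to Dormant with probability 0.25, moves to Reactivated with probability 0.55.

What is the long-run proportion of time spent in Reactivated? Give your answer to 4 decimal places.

0.3602

Let the stationary distribution be π with π = πP and π_1 + π_2 + π_3 = 1.
π_1 = 0.2·π_1 + 0.35·π_2 + 0.25·π_3
π_2 = 0.25·π_1 + 0.25·π_2 + 0.55·π_3
Solving with the normalization constraint gives π = (0.2724, 0.3602, 0.3674).
So the stationary probability of Reactivated is 0.3602.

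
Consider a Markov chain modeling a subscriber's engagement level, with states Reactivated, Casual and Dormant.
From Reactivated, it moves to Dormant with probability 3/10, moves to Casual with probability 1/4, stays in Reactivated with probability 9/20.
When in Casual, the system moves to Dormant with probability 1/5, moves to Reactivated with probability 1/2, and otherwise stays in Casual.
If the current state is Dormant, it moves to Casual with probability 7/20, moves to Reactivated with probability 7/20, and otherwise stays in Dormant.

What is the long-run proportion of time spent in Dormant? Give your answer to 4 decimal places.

0.2708

Let the stationary distribution be π with π = πP and π_1 + π_2 + π_3 = 1.
π_1 = 0.45·π_1 + 0.5·π_2 + 0.35·π_3
π_2 = 0.25·π_1 + 0.3·π_2 + 0.35·π_3
Solving with the normalization constraint gives π = (0.4375, 0.2917, 0.2708).
So the stationary probability of Dormant is 0.2708.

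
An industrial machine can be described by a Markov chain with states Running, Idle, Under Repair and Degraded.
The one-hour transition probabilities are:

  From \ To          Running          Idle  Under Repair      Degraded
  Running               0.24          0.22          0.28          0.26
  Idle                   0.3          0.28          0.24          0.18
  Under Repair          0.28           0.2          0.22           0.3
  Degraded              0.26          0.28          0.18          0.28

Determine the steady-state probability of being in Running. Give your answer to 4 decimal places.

0.2691

Let the stationary distribution be π with π = πP and π_1 + π_2 + π_3 + π_4 = 1.
π_1 = 0.24·π_1 + 0.3·π_2 + 0.28·π_3 + 0.26·π_4
π_2 = 0.22·π_1 + 0.28·π_2 + 0.2·π_3 + 0.28·π_4
π_3 = 0.28·π_1 + 0.24·π_2 + 0.22·π_3 + 0.18·π_4
Solving with the normalization constraint gives π = (0.2691, 0.2454, 0.2309, 0.2547).
So the stationary probability of Running is 0.2691.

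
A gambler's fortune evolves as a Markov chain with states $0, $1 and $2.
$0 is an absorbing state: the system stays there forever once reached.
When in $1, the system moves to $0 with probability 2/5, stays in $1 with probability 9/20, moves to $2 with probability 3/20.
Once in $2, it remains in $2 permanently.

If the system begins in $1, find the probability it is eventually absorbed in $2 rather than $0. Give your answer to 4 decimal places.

0.2727

Let h(s) be the probability of absorption at $2 starting from transient state s. Then h($2) = 1 and h($0) = 0. By first-step analysis:
h($1) = 0.4·0 + 0.45·h($1) + 0.15·1
Solving: h($1) = 0.2727.
Starting from $1, the probability is 0.2727.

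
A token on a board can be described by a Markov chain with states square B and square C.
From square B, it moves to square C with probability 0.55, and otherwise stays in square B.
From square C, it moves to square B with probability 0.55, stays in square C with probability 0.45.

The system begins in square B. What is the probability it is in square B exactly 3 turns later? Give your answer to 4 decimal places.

Propagate the distribution vector 3 turns from square B.
After 0 turns: (1.0000, 0.0000)
After 1 turn: (0.4500, 0.5500)
After 2 turns: (0.5050, 0.4950)
After 3 turns: (0.4995, 0.5005)
P(in square B after 3 turns) = 0.4995

0.4995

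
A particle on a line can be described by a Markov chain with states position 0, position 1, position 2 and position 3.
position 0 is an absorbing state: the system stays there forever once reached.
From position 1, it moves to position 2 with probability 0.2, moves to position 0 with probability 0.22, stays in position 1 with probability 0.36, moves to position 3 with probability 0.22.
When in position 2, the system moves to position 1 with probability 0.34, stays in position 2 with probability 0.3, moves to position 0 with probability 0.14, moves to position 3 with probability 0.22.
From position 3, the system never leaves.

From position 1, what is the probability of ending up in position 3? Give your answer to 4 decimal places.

Let h(s) be the probability of absorption at position 3 starting from transient state s. Then h(position 3) = 1 and h(position 0) = 0. By first-step analysis:
h(position 1) = 0.22·0 + 0.36·h(position 1) + 0.2·h(position 2) + 0.22·1
h(position 2) = 0.14·0 + 0.34·h(position 1) + 0.3·h(position 2) + 0.22·1
Solving: h(position 1) = 0.5211, h(position 2) = 0.5674.
Starting from position 1, the probability is 0.5211.

0.5211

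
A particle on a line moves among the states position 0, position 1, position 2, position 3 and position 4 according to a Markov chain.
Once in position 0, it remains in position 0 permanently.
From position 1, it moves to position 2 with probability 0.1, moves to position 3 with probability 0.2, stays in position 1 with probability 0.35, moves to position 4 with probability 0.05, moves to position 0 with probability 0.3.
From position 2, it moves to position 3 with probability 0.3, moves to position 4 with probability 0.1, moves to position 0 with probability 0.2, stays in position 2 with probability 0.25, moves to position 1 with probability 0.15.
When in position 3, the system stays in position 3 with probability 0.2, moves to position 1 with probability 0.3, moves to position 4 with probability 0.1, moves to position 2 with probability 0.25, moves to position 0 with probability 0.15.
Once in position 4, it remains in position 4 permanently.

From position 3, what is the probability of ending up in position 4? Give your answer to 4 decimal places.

0.2974

Let h(s) be the probability of absorption at position 4 starting from transient state s. Then h(position 4) = 1 and h(position 0) = 0. By first-step analysis:
h(position 1) = 0.3·0 + 0.35·h(position 1) + 0.1·h(position 2) + 0.2·h(position 3) + 0.05·1
h(position 2) = 0.2·0 + 0.15·h(position 1) + 0.25·h(position 2) + 0.3·h(position 3) + 0.1·1
h(position 3) = 0.15·0 + 0.3·h(position 1) + 0.25·h(position 2) + 0.2·h(position 3) + 0.1·1
Solving: h(position 1) = 0.2138, h(position 2) = 0.2951, h(position 3) = 0.2974.
Starting from position 3, the probability is 0.2974.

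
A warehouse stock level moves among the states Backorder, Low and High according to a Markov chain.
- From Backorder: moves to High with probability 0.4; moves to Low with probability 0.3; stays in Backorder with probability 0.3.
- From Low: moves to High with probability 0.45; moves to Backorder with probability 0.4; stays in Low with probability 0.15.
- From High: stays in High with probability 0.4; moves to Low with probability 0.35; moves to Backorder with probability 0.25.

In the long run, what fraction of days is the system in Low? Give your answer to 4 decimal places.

0.2789

Let the stationary distribution be π with π = πP and π_1 + π_2 + π_3 = 1.
π_1 = 0.3·π_1 + 0.4·π_2 + 0.25·π_3
π_2 = 0.3·π_1 + 0.15·π_2 + 0.35·π_3
Solving with the normalization constraint gives π = (0.3072, 0.2789, 0.4139).
So the stationary probability of Low is 0.2789.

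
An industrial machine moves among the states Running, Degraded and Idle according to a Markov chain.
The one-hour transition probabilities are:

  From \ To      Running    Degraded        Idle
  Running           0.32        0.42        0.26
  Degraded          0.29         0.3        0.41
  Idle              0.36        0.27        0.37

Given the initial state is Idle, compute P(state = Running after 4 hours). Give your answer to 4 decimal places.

0.3240

Propagate the distribution vector 4 hours from Idle.
After 0 hours: (0.0000, 0.0000, 1.0000)
After 1 hour: (0.3600, 0.2700, 0.3700)
After 2 hours: (0.3267, 0.3321, 0.3412)
After 3 hours: (0.3237, 0.3290, 0.3473)
After 4 hours: (0.3240, 0.3284, 0.3476)
P(in Running after 4 hours) = 0.3240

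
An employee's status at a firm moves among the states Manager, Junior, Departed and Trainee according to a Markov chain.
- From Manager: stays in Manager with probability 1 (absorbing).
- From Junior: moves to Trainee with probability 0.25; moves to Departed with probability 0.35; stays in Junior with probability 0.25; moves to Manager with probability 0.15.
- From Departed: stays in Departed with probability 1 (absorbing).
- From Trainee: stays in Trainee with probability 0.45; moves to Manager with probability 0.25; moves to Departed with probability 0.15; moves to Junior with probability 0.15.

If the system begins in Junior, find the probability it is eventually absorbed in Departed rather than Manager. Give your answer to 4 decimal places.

Let h(s) be the probability of absorption at Departed starting from transient state s. Then h(Departed) = 1 and h(Manager) = 0. By first-step analysis:
h(Junior) = 0.15·0 + 0.25·h(Junior) + 0.35·1 + 0.25·h(Trainee)
h(Trainee) = 0.25·0 + 0.15·h(Junior) + 0.15·1 + 0.45·h(Trainee)
Solving: h(Junior) = 0.6133, h(Trainee) = 0.4400.
Starting from Junior, the probability is 0.6133.

0.6133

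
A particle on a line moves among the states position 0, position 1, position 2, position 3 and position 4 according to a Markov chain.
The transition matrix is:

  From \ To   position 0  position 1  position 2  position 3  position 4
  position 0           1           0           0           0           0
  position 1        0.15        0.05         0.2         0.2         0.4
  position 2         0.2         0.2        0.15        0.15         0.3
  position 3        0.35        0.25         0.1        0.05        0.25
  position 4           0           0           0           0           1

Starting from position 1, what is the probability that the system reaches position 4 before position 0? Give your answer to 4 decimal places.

0.6507

Let h(s) be the probability of absorption at position 4 starting from transient state s. Then h(position 4) = 1 and h(position 0) = 0. By first-step analysis:
h(position 1) = 0.15·0 + 0.05·h(position 1) + 0.2·h(position 2) + 0.2·h(position 3) + 0.4·1
h(position 2) = 0.2·0 + 0.2·h(position 1) + 0.15·h(position 2) + 0.15·h(position 3) + 0.3·1
h(position 3) = 0.35·0 + 0.25·h(position 1) + 0.1·h(position 2) + 0.05·h(position 3) + 0.25·1
Solving: h(position 1) = 0.6507, h(position 2) = 0.5937, h(position 3) = 0.4969.
Starting from position 1, the probability is 0.6507.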